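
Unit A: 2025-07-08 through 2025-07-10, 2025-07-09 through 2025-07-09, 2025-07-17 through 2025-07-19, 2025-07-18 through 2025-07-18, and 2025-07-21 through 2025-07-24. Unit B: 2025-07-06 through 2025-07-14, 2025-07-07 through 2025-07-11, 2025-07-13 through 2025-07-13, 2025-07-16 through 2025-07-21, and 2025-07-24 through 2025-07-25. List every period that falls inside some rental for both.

2025-07-08 through 2025-07-10, 2025-07-17 through 2025-07-19, 2025-07-21 through 2025-07-21, 2025-07-24 through 2025-07-24

A, merged: 2025-07-08 through 2025-07-10, 2025-07-17 through 2025-07-19, 2025-07-21 through 2025-07-24.
B, merged: 2025-07-06 through 2025-07-14, 2025-07-16 through 2025-07-21, 2025-07-24 through 2025-07-25.
2025-07-08 through 2025-07-10 ∩ B → 2025-07-08 through 2025-07-10.
2025-07-17 through 2025-07-19 ∩ B → 2025-07-17 through 2025-07-19.
2025-07-21 through 2025-07-24 ∩ B → 2025-07-21 through 2025-07-21, 2025-07-24 through 2025-07-24.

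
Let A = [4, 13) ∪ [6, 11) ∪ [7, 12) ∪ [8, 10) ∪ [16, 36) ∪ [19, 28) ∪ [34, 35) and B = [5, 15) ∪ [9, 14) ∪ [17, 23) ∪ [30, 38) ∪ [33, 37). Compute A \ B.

First set merges to [4, 13), [16, 36).
Second set merges to [5, 15), [17, 23), [30, 38).
[4, 13) with B removed leaves [4, 5).
[16, 36) with B removed leaves [16, 17), [23, 30).

[4, 5) ∪ [16, 17) ∪ [23, 30)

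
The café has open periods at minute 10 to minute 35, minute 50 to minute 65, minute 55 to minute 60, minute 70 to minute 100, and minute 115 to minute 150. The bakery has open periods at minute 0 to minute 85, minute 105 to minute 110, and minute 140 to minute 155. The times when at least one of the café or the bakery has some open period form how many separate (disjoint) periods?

Merge the first list: minute 10 to minute 35, minute 50 to minute 65, minute 70 to minute 100, minute 115 to minute 150.
A ∪ B = minute 0 to minute 100, minute 105 to minute 110, minute 115 to minute 155.
That is 3 disjoint pieces.

3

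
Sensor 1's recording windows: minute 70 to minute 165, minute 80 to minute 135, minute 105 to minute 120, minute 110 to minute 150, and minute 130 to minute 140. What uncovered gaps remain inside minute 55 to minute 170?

minute 55 to minute 70, minute 165 to minute 170

The merged coverage is minute 70 to minute 165.
Gaps within minute 55 to minute 170: minute 55 to minute 70, minute 165 to minute 170.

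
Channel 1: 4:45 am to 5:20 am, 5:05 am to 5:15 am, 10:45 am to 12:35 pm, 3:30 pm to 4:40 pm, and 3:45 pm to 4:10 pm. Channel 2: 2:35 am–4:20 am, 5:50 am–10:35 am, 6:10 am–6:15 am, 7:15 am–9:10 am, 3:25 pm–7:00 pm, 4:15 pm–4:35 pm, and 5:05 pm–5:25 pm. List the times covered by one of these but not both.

2:35 am-4:20 am, 4:45 am-5:20 am, 5:50 am-10:35 am, 10:45 am-12:35 pm, 3:25 pm-3:30 pm, 4:40 pm-7:00 pm

First set merges to 4:45 am-5:20 am, 10:45 am-12:35 pm, 3:30 pm-4:40 pm.
Second set merges to 2:35 am-4:20 am, 5:50 am-10:35 am, 3:25 pm-7:00 pm.
Only in the first: 4:45 am-5:20 am, 10:45 am-12:35 pm.
Only in the second: 2:35 am-4:20 am, 5:50 am-10:35 am, 3:25 pm-3:30 pm, 4:40 pm-7:00 pm.
Together these are the periods covered by exactly one.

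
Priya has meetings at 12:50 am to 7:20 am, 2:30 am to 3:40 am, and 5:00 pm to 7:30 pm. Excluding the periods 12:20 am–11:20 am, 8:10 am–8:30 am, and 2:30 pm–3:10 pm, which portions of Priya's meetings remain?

First set merges to 12:50 am-7:20 am, 5:00 pm-7:30 pm.
Second set merges to 12:20 am-11:20 am, 2:30 pm-3:10 pm.
12:50 am-7:20 am lies entirely inside B → drops out.
5:00 pm-7:30 pm is untouched.

5:00 pm-7:30 pm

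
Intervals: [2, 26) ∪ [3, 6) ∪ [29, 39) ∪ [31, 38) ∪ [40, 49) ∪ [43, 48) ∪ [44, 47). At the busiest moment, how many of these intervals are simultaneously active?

3

At 44, 3 of the intervals are simultaneously active.
No point has more.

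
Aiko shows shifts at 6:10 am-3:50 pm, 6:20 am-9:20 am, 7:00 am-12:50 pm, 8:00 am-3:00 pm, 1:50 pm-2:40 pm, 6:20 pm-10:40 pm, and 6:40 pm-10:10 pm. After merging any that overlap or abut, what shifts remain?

6:10 am–3:50 pm, 6:20 pm–10:40 pm

6:20 am–9:20 am overlaps/touches 6:10 am–3:50 pm → extend to 6:10 am–3:50 pm.
7:00 am–12:50 pm overlaps/touches 6:10 am–3:50 pm → extend to 6:10 am–3:50 pm.
8:00 am–3:00 pm overlaps/touches 6:10 am–3:50 pm → extend to 6:10 am–3:50 pm.
1:50 pm–2:40 pm overlaps/touches 6:10 am–3:50 pm → extend to 6:10 am–3:50 pm.
6:20 pm–10:40 pm is disjoint → start new block.
6:40 pm–10:10 pm overlaps/touches 6:20 pm–10:40 pm → extend to 6:20 pm–10:40 pm.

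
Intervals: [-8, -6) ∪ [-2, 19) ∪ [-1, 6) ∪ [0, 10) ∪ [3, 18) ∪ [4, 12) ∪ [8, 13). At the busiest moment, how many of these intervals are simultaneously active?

Sweep endpoints in order; track running count of active intervals.
Peak of 5 reached at 4.

5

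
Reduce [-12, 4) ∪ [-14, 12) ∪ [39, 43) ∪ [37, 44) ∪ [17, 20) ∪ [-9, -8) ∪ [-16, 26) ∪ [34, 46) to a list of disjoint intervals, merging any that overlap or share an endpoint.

Sort by start: [-16, 26), [-14, 12), [-12, 4), [-9, -8), [17, 20), [34, 46), [37, 44), [39, 43).
[-14, 12) overlaps/touches [-16, 26) → extend to [-16, 26).
[-12, 4) overlaps/touches [-16, 26) → extend to [-16, 26).
[-9, -8) overlaps/touches [-16, 26) → extend to [-16, 26).
[17, 20) overlaps/touches [-16, 26) → extend to [-16, 26).
[34, 46) is disjoint → start new block.
[37, 44) overlaps/touches [34, 46) → extend to [34, 46).
[39, 43) overlaps/touches [34, 46) → extend to [34, 46).

[-16, 26) ∪ [34, 46)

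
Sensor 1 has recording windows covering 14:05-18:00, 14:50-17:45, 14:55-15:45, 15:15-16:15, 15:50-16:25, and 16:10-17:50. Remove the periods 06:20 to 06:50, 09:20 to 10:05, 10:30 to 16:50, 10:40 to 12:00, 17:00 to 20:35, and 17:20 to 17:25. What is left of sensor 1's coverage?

A, merged: 14:05–18:00.
B, merged: 06:20–06:50, 09:20–10:05, 10:30–16:50, 17:00–20:35.
14:05–18:00 minus B → 16:50–17:00.

16:50–17:00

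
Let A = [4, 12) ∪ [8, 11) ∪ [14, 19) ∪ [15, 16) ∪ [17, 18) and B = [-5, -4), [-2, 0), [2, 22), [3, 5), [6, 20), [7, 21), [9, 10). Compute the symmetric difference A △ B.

First set merges to [4, 12), [14, 19).
Second set merges to [-5, -4), [-2, 0), [2, 22).
Only in the first: none.
Only in the second: [-5, -4), [-2, 0), [2, 4), [12, 14), [19, 22).
Together these are the periods covered by exactly one.

[-5, -4) ∪ [-2, 0) ∪ [2, 4) ∪ [12, 14) ∪ [19, 22)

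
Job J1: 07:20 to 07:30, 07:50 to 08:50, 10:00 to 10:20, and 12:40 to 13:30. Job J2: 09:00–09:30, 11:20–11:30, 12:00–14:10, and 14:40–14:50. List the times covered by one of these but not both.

Only in the first: 07:20–07:30, 07:50–08:50, 10:00–10:20.
Only in the second: 09:00–09:30, 11:20–11:30, 12:00–12:40, 13:30–14:10, 14:40–14:50.
Together these are the periods covered by exactly one.

07:20–07:30, 07:50–08:50, 09:00–09:30, 10:00–10:20, 11:20–11:30, 12:00–12:40, 13:30–14:10, 14:40–14:50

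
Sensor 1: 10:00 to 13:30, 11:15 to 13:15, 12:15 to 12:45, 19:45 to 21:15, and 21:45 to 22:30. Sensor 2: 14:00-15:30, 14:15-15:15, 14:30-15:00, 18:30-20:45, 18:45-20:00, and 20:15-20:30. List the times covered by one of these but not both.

10:00–13:30, 14:00–15:30, 18:30–19:45, 20:45–21:15, 21:45–22:30

First set merges to 10:00–13:30, 19:45–21:15, 21:45–22:30.
Second set merges to 14:00–15:30, 18:30–20:45.
Only in the first: 10:00–13:30, 20:45–21:15, 21:45–22:30.
Only in the second: 14:00–15:30, 18:30–19:45.
Together these are the periods covered by exactly one.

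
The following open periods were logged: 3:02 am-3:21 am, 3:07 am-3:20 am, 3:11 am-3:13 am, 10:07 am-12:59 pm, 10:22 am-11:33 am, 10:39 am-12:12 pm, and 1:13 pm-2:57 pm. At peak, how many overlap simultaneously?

Sweep endpoints in order; track running count of active intervals.
Peak of 3 reached at 3:11 am.

3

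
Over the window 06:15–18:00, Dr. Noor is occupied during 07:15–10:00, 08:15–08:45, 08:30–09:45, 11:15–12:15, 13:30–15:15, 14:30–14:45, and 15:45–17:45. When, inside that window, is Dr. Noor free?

After merging, the occupied span is 07:15–10:00, 11:15–12:15, 13:30–15:15, 15:45–17:45.
Uncovered inside 06:15–18:00: 06:15–07:15, 10:00–11:15, 12:15–13:30, 15:15–15:45, 17:45–18:00.

06:15–07:15, 10:00–11:15, 12:15–13:30, 15:15–15:45, 17:45–18:00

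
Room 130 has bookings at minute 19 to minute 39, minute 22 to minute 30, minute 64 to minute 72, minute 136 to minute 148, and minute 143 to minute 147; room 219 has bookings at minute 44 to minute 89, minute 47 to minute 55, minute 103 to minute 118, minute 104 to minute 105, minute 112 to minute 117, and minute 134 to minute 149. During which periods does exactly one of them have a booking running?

minute 19 to minute 39, minute 44 to minute 64, minute 72 to minute 89, minute 103 to minute 118, minute 134 to minute 136, minute 148 to minute 149

First set merges to minute 19 to minute 39, minute 64 to minute 72, minute 136 to minute 148.
Second set merges to minute 44 to minute 89, minute 103 to minute 118, minute 134 to minute 149.
A \ B = minute 19 to minute 39.
B \ A = minute 44 to minute 64, minute 72 to minute 89, minute 103 to minute 118, minute 134 to minute 136, minute 148 to minute 149.
Union of the two gives the symmetric difference.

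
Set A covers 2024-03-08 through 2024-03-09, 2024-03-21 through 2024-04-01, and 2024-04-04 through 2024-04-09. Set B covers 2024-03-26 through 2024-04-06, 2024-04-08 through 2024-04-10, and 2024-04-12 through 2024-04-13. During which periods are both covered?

2024-03-08 through 2024-03-09: no overlap with the second set.
2024-03-21 through 2024-04-01 meets the second set on 2024-03-26 through 2024-04-01.
2024-04-04 through 2024-04-09 meets the second set on 2024-04-04 through 2024-04-06, 2024-04-08 through 2024-04-09.

2024-03-26 through 2024-04-01, 2024-04-04 through 2024-04-06, 2024-04-08 through 2024-04-09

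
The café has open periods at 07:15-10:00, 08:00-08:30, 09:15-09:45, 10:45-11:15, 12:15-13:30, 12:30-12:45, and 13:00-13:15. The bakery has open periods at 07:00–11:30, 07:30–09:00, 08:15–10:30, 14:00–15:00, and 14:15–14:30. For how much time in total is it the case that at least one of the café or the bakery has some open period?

6 h 45 min

Merge the first list: 07:15–10:00, 10:45–11:15, 12:15–13:30.
Merge the second list: 07:00–11:30, 14:00–15:00.
A ∪ B = 07:00–11:30, 12:15–13:30, 14:00–15:00.
Total: 4 h 30 min + 1 h 15 min + 1 h = 6 h 45 min.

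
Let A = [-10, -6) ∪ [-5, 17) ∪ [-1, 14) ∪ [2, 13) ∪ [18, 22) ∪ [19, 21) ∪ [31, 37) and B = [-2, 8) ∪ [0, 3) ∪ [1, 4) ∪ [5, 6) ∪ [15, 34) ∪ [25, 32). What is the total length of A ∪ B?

First set merges to [-10, -6), [-5, 17), [18, 22), [31, 37).
Second set merges to [-2, 8), [15, 34).
A ∪ B = [-10, -6), [-5, 37).
Total: 4 + 42 = 46.

46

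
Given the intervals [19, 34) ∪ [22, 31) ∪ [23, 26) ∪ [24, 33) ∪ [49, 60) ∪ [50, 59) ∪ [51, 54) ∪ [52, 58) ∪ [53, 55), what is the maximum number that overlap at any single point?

5

Sweep endpoints in order; track running count of active intervals.
Peak of 5 reached at 53.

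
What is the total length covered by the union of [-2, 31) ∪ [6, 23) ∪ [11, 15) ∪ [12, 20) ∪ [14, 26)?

33

Merged: [-2, 31).
Length: 33.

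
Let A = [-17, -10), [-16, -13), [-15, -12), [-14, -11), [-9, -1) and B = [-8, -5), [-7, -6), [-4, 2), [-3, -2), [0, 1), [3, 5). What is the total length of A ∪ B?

Merge the first list: [-17, -10), [-9, -1).
Merge the second list: [-8, -5), [-4, 2), [3, 5).
A ∪ B = [-17, -10), [-9, 2), [3, 5).
Total: 7 + 11 + 2 = 20.

20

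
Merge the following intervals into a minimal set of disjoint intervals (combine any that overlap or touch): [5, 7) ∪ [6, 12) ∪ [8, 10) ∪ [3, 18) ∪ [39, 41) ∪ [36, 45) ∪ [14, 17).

[3, 18) ∪ [36, 45)

Sort by start: [3, 18), [5, 7), [6, 12), [8, 10), [14, 17), [36, 45), [39, 41).
[5, 7) overlaps/touches [3, 18) → extend to [3, 18).
[6, 12) overlaps/touches [3, 18) → extend to [3, 18).
[8, 10) overlaps/touches [3, 18) → extend to [3, 18).
[14, 17) overlaps/touches [3, 18) → extend to [3, 18).
[36, 45) is disjoint → start new block.
[39, 41) overlaps/touches [36, 45) → extend to [36, 45).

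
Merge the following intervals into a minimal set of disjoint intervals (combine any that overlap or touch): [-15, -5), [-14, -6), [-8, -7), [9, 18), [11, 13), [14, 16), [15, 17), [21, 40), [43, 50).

[-15, -5) ∪ [9, 18) ∪ [21, 40) ∪ [43, 50)

[-14, -6) overlaps/touches [-15, -5) → extend to [-15, -5).
[-8, -7) overlaps/touches [-15, -5) → extend to [-15, -5).
[9, 18) is disjoint → start new block.
[11, 13) overlaps/touches [9, 18) → extend to [9, 18).
[14, 16) overlaps/touches [9, 18) → extend to [9, 18).
[15, 17) overlaps/touches [9, 18) → extend to [9, 18).
[21, 40) is disjoint → start new block.
[43, 50) is disjoint → start new block.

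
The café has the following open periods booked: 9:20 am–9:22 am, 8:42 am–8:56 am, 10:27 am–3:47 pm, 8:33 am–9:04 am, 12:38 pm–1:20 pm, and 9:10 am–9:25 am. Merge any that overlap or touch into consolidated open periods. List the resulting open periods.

8:33 am–9:04 am, 9:10 am–9:25 am, 10:27 am–3:47 pm

Sort by start: 8:33 am–9:04 am, 8:42 am–8:56 am, 9:10 am–9:25 am, 9:20 am–9:22 am, 10:27 am–3:47 pm, 12:38 pm–1:20 pm.
8:42 am–8:56 am overlaps/touches 8:33 am–9:04 am → extend to 8:33 am–9:04 am.
9:10 am–9:25 am is disjoint → start new block.
9:20 am–9:22 am overlaps/touches 9:10 am–9:25 am → extend to 9:10 am–9:25 am.
10:27 am–3:47 pm is disjoint → start new block.
12:38 pm–1:20 pm overlaps/touches 10:27 am–3:47 pm → extend to 10:27 am–3:47 pm.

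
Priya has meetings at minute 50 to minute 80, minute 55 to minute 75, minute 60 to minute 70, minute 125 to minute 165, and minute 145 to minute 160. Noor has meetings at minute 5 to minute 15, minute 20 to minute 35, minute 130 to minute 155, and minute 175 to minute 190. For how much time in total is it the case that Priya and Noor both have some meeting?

25 minutes

First set merges to minute 50 to minute 80, minute 125 to minute 165.
A ∩ B = minute 130 to minute 155.
Total: 25 minutes.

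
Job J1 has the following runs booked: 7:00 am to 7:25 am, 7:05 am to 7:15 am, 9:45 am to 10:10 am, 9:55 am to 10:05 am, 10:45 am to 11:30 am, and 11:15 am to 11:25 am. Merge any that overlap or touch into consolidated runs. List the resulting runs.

7:05 am-7:15 am overlaps/touches 7:00 am-7:25 am → extend to 7:00 am-7:25 am.
9:45 am-10:10 am is disjoint → start new block.
9:55 am-10:05 am overlaps/touches 9:45 am-10:10 am → extend to 9:45 am-10:10 am.
10:45 am-11:30 am is disjoint → start new block.
11:15 am-11:25 am overlaps/touches 10:45 am-11:30 am → extend to 10:45 am-11:30 am.

7:00 am-7:25 am, 9:45 am-10:10 am, 10:45 am-11:30 am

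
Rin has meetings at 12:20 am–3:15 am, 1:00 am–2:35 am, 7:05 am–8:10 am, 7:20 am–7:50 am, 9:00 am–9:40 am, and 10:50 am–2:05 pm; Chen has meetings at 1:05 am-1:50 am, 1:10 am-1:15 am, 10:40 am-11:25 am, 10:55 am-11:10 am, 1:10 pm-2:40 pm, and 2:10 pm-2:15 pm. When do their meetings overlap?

A, merged: 12:20 am–3:15 am, 7:05 am–8:10 am, 9:00 am–9:40 am, 10:50 am–2:05 pm.
B, merged: 1:05 am–1:50 am, 10:40 am–11:25 am, 1:10 pm–2:40 pm.
12:20 am–3:15 am meets the second set on 1:05 am–1:50 am.
7:05 am–8:10 am: no overlap with the second set.
9:00 am–9:40 am: no overlap with the second set.
10:50 am–2:05 pm meets the second set on 10:50 am–11:25 am, 1:10 pm–2:05 pm.

1:05 am–1:50 am, 10:50 am–11:25 am, 1:10 pm–2:05 pm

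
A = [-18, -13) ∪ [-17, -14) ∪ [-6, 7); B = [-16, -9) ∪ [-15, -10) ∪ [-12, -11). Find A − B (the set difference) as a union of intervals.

[-18, -16) ∪ [-6, 7)

First set merges to [-18, -13), [-6, 7).
Second set merges to [-16, -9).
[-18, -13) with B removed leaves [-18, -16).
[-6, 7) is untouched.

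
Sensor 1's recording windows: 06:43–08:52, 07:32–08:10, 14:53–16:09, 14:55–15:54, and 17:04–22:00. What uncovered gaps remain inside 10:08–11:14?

The merged coverage is 06:43-08:52, 14:53-16:09, 17:04-22:00.
Uncovered inside 10:08-11:14: 10:08-11:14.

10:08-11:14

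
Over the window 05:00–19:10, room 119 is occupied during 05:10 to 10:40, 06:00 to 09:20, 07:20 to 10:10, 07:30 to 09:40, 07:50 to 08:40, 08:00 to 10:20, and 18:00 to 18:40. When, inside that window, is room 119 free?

05:00–05:10, 10:40–18:00, 18:40–19:10

After merging, the occupied span is 05:10–10:40, 18:00–18:40.
Gaps within 05:00–19:10: 05:00–05:10, 10:40–18:00, 18:40–19:10.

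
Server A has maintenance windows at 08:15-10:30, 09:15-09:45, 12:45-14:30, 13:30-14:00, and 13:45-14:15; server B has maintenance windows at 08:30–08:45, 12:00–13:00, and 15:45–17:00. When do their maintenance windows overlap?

Merge the first list: 08:15-10:30, 12:45-14:30.
08:15-10:30 ∩ B → 08:30-08:45.
12:45-14:30 ∩ B → 12:45-13:00.

08:30-08:45, 12:45-13:00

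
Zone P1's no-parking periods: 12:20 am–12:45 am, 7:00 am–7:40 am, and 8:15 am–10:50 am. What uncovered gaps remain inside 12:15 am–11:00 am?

12:15 am-12:20 am, 12:45 am-7:00 am, 7:40 am-8:15 am, 10:50 am-11:00 am

After merging, the occupied span is 12:20 am-12:45 am, 7:00 am-7:40 am, 8:15 am-10:50 am.
Gaps within 12:15 am-11:00 am: 12:15 am-12:20 am, 12:45 am-7:00 am, 7:40 am-8:15 am, 10:50 am-11:00 am.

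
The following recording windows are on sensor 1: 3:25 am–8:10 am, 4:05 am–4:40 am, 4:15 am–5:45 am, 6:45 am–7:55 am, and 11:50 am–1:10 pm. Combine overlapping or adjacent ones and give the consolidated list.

3:25 am-8:10 am, 11:50 am-1:10 pm

4:05 am-4:40 am overlaps/touches 3:25 am-8:10 am → extend to 3:25 am-8:10 am.
4:15 am-5:45 am overlaps/touches 3:25 am-8:10 am → extend to 3:25 am-8:10 am.
6:45 am-7:55 am overlaps/touches 3:25 am-8:10 am → extend to 3:25 am-8:10 am.
11:50 am-1:10 pm is disjoint → start new block.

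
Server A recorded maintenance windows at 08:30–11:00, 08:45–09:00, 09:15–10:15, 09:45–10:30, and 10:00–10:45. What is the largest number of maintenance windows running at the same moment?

At 10:00, 4 of the intervals are simultaneously active.
No point has more.

4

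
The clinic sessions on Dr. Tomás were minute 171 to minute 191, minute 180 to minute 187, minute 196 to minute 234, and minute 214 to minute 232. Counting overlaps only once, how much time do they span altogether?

58 minutes

Merged: minute 171 to minute 191, minute 196 to minute 234.
Lengths: 20 minutes + 38 minutes = 58 minutes.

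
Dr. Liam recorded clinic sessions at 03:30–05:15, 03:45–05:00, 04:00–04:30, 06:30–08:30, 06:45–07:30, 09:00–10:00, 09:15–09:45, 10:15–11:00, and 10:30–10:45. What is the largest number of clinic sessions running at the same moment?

3

Sweep endpoints in order; track running count of active intervals.
Peak of 3 reached at 04:00.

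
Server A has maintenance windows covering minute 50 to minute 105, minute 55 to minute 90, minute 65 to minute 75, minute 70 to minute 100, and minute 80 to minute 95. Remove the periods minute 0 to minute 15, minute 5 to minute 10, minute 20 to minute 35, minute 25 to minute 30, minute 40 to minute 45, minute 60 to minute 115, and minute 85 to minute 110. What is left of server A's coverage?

Merge the first list: minute 50 to minute 105.
Merge the second list: minute 0 to minute 15, minute 20 to minute 35, minute 40 to minute 45, minute 60 to minute 115.
minute 50 to minute 105 with B removed leaves minute 50 to minute 60.

minute 50 to minute 60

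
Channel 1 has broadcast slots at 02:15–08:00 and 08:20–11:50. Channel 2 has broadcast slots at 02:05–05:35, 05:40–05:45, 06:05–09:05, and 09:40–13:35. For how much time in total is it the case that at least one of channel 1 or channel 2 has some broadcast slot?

11 h 30 min

A ∪ B = 02:05-13:35.
Total: 11 h 30 min.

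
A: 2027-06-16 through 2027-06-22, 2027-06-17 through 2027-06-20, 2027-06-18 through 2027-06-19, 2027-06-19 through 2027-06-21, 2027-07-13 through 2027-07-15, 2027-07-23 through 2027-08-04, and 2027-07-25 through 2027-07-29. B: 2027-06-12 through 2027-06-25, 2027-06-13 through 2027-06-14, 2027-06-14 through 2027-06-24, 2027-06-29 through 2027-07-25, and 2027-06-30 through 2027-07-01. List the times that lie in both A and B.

2027-06-16 through 2027-06-22, 2027-07-13 through 2027-07-15, 2027-07-23 through 2027-07-25

A, merged: 2027-06-16 through 2027-06-22, 2027-07-13 through 2027-07-15, 2027-07-23 through 2027-08-04.
B, merged: 2027-06-12 through 2027-06-25, 2027-06-29 through 2027-07-25.
2027-06-16 through 2027-06-22 ∩ B → 2027-06-16 through 2027-06-22.
2027-07-13 through 2027-07-15 ∩ B → 2027-07-13 through 2027-07-15.
2027-07-23 through 2027-08-04 ∩ B → 2027-07-23 through 2027-07-25.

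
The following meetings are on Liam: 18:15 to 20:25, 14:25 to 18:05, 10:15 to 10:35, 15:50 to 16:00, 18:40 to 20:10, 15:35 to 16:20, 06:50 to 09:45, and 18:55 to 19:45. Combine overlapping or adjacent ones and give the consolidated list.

06:50-09:45, 10:15-10:35, 14:25-18:05, 18:15-20:25

Sort by start: 06:50-09:45, 10:15-10:35, 14:25-18:05, 15:35-16:20, 15:50-16:00, 18:15-20:25, 18:40-20:10, 18:55-19:45.
10:15-10:35 is disjoint → start new block.
14:25-18:05 is disjoint → start new block.
15:35-16:20 overlaps/touches 14:25-18:05 → extend to 14:25-18:05.
15:50-16:00 overlaps/touches 14:25-18:05 → extend to 14:25-18:05.
18:15-20:25 is disjoint → start new block.
18:40-20:10 overlaps/touches 18:15-20:25 → extend to 18:15-20:25.
18:55-19:45 overlaps/touches 18:15-20:25 → extend to 18:15-20:25.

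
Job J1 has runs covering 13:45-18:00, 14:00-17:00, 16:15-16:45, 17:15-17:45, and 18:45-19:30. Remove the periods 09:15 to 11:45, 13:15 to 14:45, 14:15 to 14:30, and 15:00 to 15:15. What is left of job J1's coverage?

14:45-15:00, 15:15-18:00, 18:45-19:30

A, merged: 13:45-18:00, 18:45-19:30.
B, merged: 09:15-11:45, 13:15-14:45, 15:00-15:15.
13:45-18:00 minus B → 14:45-15:00, 15:15-18:00.
18:45-19:30: no B overlap → unchanged.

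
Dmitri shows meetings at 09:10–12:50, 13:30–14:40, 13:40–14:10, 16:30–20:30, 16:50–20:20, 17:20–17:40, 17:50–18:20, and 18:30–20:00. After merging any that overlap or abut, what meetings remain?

09:10–12:50, 13:30–14:40, 16:30–20:30

13:30–14:40 is disjoint → start new block.
13:40–14:10 overlaps/touches 13:30–14:40 → extend to 13:30–14:40.
16:30–20:30 is disjoint → start new block.
16:50–20:20 overlaps/touches 16:30–20:30 → extend to 16:30–20:30.
17:20–17:40 overlaps/touches 16:30–20:30 → extend to 16:30–20:30.
17:50–18:20 overlaps/touches 16:30–20:30 → extend to 16:30–20:30.
18:30–20:00 overlaps/touches 16:30–20:30 → extend to 16:30–20:30.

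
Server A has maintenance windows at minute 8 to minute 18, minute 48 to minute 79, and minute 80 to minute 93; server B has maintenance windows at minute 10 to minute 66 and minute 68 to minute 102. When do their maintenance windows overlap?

minute 8 to minute 18 meets the second set on minute 10 to minute 18.
minute 48 to minute 79 meets the second set on minute 48 to minute 66, minute 68 to minute 79.
minute 80 to minute 93 meets the second set on minute 80 to minute 93.

minute 10 to minute 18, minute 48 to minute 66, minute 68 to minute 79, minute 80 to minute 93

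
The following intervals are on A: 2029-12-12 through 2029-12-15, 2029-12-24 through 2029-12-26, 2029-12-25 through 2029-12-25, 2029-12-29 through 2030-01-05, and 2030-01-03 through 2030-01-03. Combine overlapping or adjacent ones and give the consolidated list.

2029-12-12 through 2029-12-15, 2029-12-24 through 2029-12-26, 2029-12-29 through 2030-01-05

2029-12-24 through 2029-12-26 is disjoint → start new block.
2029-12-25 through 2029-12-25 overlaps/touches 2029-12-24 through 2029-12-26 → extend to 2029-12-24 through 2029-12-26.
2029-12-29 through 2030-01-05 is disjoint → start new block.
2030-01-03 through 2030-01-03 overlaps/touches 2029-12-29 through 2030-01-05 → extend to 2029-12-29 through 2030-01-05.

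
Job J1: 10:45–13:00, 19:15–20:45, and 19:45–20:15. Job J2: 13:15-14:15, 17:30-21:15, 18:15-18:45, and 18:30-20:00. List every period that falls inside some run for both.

19:15–20:45

A, merged: 10:45–13:00, 19:15–20:45.
B, merged: 13:15–14:15, 17:30–21:15.
10:45–13:00 falls entirely outside B.
19:15–20:45 overlaps B on 19:15–20:45.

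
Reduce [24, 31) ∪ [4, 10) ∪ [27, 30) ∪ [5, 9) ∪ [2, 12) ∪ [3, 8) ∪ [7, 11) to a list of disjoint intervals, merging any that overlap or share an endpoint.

[2, 12) ∪ [24, 31)

Sort by start: [2, 12), [3, 8), [4, 10), [5, 9), [7, 11), [24, 31), [27, 30).
[3, 8) overlaps/touches [2, 12) → extend to [2, 12).
[4, 10) overlaps/touches [2, 12) → extend to [2, 12).
[5, 9) overlaps/touches [2, 12) → extend to [2, 12).
[7, 11) overlaps/touches [2, 12) → extend to [2, 12).
[24, 31) is disjoint → start new block.
[27, 30) overlaps/touches [24, 31) → extend to [24, 31).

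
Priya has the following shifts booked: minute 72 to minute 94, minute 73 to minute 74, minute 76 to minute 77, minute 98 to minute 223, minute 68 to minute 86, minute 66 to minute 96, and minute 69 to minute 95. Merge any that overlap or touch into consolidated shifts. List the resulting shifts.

Sort by start: minute 66 to minute 96, minute 68 to minute 86, minute 69 to minute 95, minute 72 to minute 94, minute 73 to minute 74, minute 76 to minute 77, minute 98 to minute 223.
minute 68 to minute 86 overlaps/touches minute 66 to minute 96 → extend to minute 66 to minute 96.
minute 69 to minute 95 overlaps/touches minute 66 to minute 96 → extend to minute 66 to minute 96.
minute 72 to minute 94 overlaps/touches minute 66 to minute 96 → extend to minute 66 to minute 96.
minute 73 to minute 74 overlaps/touches minute 66 to minute 96 → extend to minute 66 to minute 96.
minute 76 to minute 77 overlaps/touches minute 66 to minute 96 → extend to minute 66 to minute 96.
minute 98 to minute 223 is disjoint → start new block.

minute 66 to minute 96, minute 98 to minute 223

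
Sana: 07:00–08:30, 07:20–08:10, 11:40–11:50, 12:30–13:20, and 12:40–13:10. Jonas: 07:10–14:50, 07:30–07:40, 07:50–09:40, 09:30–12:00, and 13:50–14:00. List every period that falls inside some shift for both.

First set merges to 07:00–08:30, 11:40–11:50, 12:30–13:20.
Second set merges to 07:10–14:50.
07:00–08:30 ∩ B → 07:10–08:30.
11:40–11:50 ∩ B → 11:40–11:50.
12:30–13:20 ∩ B → 12:30–13:20.

07:10–08:30, 11:40–11:50, 12:30–13:20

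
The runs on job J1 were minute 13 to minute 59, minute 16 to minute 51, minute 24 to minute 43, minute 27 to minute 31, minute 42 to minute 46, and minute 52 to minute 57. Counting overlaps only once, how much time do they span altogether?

Merged: minute 13 to minute 59.
Length: 46 minutes.

46 minutes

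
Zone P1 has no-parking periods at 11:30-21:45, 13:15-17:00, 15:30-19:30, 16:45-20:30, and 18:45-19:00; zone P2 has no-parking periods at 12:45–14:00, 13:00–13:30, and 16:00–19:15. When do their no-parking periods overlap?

A, merged: 11:30–21:45.
B, merged: 12:45–14:00, 16:00–19:15.
11:30–21:45 overlaps B on 12:45–14:00, 16:00–19:15.

12:45–14:00, 16:00–19:15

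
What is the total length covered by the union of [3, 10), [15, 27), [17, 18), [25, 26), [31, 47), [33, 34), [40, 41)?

35

Merged: [3, 10), [15, 27), [31, 47).
Lengths: 7 + 12 + 16 = 35.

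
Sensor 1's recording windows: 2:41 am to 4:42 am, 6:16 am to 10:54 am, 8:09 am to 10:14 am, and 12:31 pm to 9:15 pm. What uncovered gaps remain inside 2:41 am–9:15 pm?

4:42 am–6:16 am, 10:54 am–12:31 pm

Covered (merged): 2:41 am–4:42 am, 6:16 am–10:54 am, 12:31 pm–9:15 pm.
Uncovered inside 2:41 am–9:15 pm: 4:42 am–6:16 am, 10:54 am–12:31 pm.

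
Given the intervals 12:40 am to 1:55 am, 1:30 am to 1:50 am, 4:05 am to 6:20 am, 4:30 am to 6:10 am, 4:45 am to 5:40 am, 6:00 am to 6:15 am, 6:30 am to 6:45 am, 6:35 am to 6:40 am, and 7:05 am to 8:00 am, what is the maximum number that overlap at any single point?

Walk the sorted start/end points keeping a running depth.
The depth first hits 3 at 4:45 am.

3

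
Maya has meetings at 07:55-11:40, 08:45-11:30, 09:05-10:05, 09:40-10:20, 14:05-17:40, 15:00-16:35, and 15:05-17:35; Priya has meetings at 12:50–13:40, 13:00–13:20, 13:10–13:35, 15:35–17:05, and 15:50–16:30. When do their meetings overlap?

Merge the first list: 07:55–11:40, 14:05–17:40.
Merge the second list: 12:50–13:40, 15:35–17:05.
07:55–11:40: no overlap with the second set.
14:05–17:40 meets the second set on 15:35–17:05.

15:35–17:05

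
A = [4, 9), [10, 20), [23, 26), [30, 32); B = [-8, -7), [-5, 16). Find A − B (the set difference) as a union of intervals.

[4, 9): entirely removed.
[10, 20) \ B = [16, 20).
[23, 26): nothing removed.
[30, 32): nothing removed.

[16, 20) ∪ [23, 26) ∪ [30, 32)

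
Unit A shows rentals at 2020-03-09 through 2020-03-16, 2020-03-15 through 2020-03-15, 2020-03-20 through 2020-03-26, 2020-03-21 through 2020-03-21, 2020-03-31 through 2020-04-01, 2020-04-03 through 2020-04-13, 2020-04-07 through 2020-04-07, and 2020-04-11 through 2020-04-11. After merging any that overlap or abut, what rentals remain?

2020-03-15 through 2020-03-15 overlaps/touches 2020-03-09 through 2020-03-16 → extend to 2020-03-09 through 2020-03-16.
2020-03-20 through 2020-03-26 is disjoint → start new block.
2020-03-21 through 2020-03-21 overlaps/touches 2020-03-20 through 2020-03-26 → extend to 2020-03-20 through 2020-03-26.
2020-03-31 through 2020-04-01 is disjoint → start new block.
2020-04-03 through 2020-04-13 is disjoint → start new block.
2020-04-07 through 2020-04-07 overlaps/touches 2020-04-03 through 2020-04-13 → extend to 2020-04-03 through 2020-04-13.
2020-04-11 through 2020-04-11 overlaps/touches 2020-04-03 through 2020-04-13 → extend to 2020-04-03 through 2020-04-13.

2020-03-09 through 2020-03-16, 2020-03-20 through 2020-03-26, 2020-03-31 through 2020-04-01, 2020-04-03 through 2020-04-13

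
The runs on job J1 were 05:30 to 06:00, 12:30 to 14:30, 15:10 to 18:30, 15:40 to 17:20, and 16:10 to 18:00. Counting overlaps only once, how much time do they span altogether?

Merged: 05:30-06:00, 12:30-14:30, 15:10-18:30.
Lengths: 30 min + 2 h + 3 h 20 min = 5 h 50 min.

5 h 50 min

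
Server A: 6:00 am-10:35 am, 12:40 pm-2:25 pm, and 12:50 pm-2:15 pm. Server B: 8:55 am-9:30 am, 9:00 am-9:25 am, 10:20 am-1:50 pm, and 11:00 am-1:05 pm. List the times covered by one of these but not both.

A, merged: 6:00 am-10:35 am, 12:40 pm-2:25 pm.
B, merged: 8:55 am-9:30 am, 10:20 am-1:50 pm.
A but not B: 6:00 am-8:55 am, 9:30 am-10:20 am, 1:50 pm-2:25 pm.
B but not A: 10:35 am-12:40 pm.
Combining gives A △ B.

6:00 am-8:55 am, 9:30 am-10:20 am, 10:35 am-12:40 pm, 1:50 pm-2:25 pm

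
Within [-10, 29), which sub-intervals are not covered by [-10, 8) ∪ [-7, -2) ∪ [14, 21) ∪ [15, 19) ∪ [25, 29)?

After merging, the occupied span is [-10, 8), [14, 21), [25, 29).
Gaps within [-10, 29): [8, 14), [21, 25).

[8, 14) ∪ [21, 25)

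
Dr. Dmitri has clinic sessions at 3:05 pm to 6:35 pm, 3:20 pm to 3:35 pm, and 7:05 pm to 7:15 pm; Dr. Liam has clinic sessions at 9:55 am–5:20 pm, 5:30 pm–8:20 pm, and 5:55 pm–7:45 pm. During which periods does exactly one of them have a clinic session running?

Merge the first list: 3:05 pm-6:35 pm, 7:05 pm-7:15 pm.
Merge the second list: 9:55 am-5:20 pm, 5:30 pm-8:20 pm.
A but not B: 5:20 pm-5:30 pm.
B but not A: 9:55 am-3:05 pm, 6:35 pm-7:05 pm, 7:15 pm-8:20 pm.
Combining gives A △ B.

9:55 am-3:05 pm, 5:20 pm-5:30 pm, 6:35 pm-7:05 pm, 7:15 pm-8:20 pm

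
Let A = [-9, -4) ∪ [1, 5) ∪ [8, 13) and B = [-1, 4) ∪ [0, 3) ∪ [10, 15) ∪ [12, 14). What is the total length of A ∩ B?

6

Second set merges to [-1, 4), [10, 15).
A ∩ B = [1, 4), [10, 13).
Total: 3 + 3 = 6.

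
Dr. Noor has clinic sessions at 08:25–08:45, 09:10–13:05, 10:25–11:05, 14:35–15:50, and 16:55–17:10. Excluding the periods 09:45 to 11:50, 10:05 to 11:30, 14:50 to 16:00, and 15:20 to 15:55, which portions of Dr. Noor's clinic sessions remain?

A, merged: 08:25-08:45, 09:10-13:05, 14:35-15:50, 16:55-17:10.
B, merged: 09:45-11:50, 14:50-16:00.
08:25-08:45: no B overlap → unchanged.
09:10-13:05 minus B → 09:10-09:45, 11:50-13:05.
14:35-15:50 minus B → 14:35-14:50.
16:55-17:10: no B overlap → unchanged.

08:25-08:45, 09:10-09:45, 11:50-13:05, 14:35-14:50, 16:55-17:10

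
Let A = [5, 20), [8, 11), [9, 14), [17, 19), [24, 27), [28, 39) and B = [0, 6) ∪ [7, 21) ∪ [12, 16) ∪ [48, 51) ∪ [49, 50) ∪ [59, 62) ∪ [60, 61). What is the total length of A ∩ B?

14

Merge the first list: [5, 20), [24, 27), [28, 39).
Merge the second list: [0, 6), [7, 21), [48, 51), [59, 62).
A ∩ B = [5, 6), [7, 20).
Total: 1 + 13 = 14.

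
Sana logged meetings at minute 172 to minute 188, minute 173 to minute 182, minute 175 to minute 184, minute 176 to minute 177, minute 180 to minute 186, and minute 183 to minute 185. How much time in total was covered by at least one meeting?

16 minutes

Merged: minute 172 to minute 188.
Length: 16 minutes.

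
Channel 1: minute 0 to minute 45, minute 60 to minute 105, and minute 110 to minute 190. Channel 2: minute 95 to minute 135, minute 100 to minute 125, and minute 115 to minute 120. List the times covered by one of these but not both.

minute 0 to minute 45, minute 60 to minute 95, minute 105 to minute 110, minute 135 to minute 190

Second set merges to minute 95 to minute 135.
A but not B: minute 0 to minute 45, minute 60 to minute 95, minute 135 to minute 190.
B but not A: minute 105 to minute 110.
Combining gives A △ B.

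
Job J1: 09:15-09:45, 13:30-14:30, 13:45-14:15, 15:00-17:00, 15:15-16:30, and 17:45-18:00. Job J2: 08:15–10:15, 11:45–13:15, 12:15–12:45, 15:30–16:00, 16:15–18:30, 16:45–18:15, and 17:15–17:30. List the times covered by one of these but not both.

A, merged: 09:15–09:45, 13:30–14:30, 15:00–17:00, 17:45–18:00.
B, merged: 08:15–10:15, 11:45–13:15, 15:30–16:00, 16:15–18:30.
Only in the first: 13:30–14:30, 15:00–15:30, 16:00–16:15.
Only in the second: 08:15–09:15, 09:45–10:15, 11:45–13:15, 17:00–17:45, 18:00–18:30.
Together these are the periods covered by exactly one.

08:15–09:15, 09:45–10:15, 11:45–13:15, 13:30–14:30, 15:00–15:30, 16:00–16:15, 17:00–17:45, 18:00–18:30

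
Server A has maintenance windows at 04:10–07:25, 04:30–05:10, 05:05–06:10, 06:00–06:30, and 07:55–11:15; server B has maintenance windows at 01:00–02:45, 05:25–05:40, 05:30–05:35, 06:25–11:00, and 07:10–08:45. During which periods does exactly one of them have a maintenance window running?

01:00–02:45, 04:10–05:25, 05:40–06:25, 07:25–07:55, 11:00–11:15

Merge the first list: 04:10–07:25, 07:55–11:15.
Merge the second list: 01:00–02:45, 05:25–05:40, 06:25–11:00.
A but not B: 04:10–05:25, 05:40–06:25, 11:00–11:15.
B but not A: 01:00–02:45, 07:25–07:55.
Combining gives A △ B.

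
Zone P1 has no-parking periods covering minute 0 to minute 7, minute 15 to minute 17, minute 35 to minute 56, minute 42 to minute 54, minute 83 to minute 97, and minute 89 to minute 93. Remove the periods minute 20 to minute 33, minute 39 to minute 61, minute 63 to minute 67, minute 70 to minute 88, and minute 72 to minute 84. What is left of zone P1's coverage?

First set merges to minute 0 to minute 7, minute 15 to minute 17, minute 35 to minute 56, minute 83 to minute 97.
Second set merges to minute 20 to minute 33, minute 39 to minute 61, minute 63 to minute 67, minute 70 to minute 88.
minute 0 to minute 7: nothing removed.
minute 15 to minute 17: nothing removed.
minute 35 to minute 56 \ B = minute 35 to minute 39.
minute 83 to minute 97 \ B = minute 88 to minute 97.

minute 0 to minute 7, minute 15 to minute 17, minute 35 to minute 39, minute 88 to minute 97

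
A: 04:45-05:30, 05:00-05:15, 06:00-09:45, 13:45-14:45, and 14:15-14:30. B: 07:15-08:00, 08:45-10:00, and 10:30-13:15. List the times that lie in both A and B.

07:15–08:00, 08:45–09:45

A, merged: 04:45–05:30, 06:00–09:45, 13:45–14:45.
04:45–05:30 falls entirely outside B.
06:00–09:45 overlaps B on 07:15–08:00, 08:45–09:45.
13:45–14:45 falls entirely outside B.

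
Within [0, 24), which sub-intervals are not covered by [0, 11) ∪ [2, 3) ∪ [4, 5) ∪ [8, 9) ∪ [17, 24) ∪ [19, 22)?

[11, 17)

The merged coverage is [0, 11), [17, 24).
Uncovered inside [0, 24): [11, 17).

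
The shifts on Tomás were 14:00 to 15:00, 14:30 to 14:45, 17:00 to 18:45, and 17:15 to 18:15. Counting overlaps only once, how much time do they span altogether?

Merged: 14:00-15:00, 17:00-18:45.
Lengths: 1 h + 1 h 45 min = 2 h 45 min.

2 h 45 min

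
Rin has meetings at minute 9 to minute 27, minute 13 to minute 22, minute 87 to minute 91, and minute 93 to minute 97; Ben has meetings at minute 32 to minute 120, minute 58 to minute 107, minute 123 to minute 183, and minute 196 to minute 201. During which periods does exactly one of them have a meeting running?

A, merged: minute 9 to minute 27, minute 87 to minute 91, minute 93 to minute 97.
B, merged: minute 32 to minute 120, minute 123 to minute 183, minute 196 to minute 201.
A \ B = minute 9 to minute 27.
B \ A = minute 32 to minute 87, minute 91 to minute 93, minute 97 to minute 120, minute 123 to minute 183, minute 196 to minute 201.
Union of the two gives the symmetric difference.

minute 9 to minute 27, minute 32 to minute 87, minute 91 to minute 93, minute 97 to minute 120, minute 123 to minute 183, minute 196 to minute 201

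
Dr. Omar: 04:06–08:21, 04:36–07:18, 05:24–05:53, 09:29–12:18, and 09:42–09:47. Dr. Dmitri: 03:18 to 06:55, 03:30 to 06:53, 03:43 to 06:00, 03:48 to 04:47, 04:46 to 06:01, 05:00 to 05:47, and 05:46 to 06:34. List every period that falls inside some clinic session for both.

04:06-06:55

First set merges to 04:06-08:21, 09:29-12:18.
Second set merges to 03:18-06:55.
04:06-08:21 overlaps B on 04:06-06:55.
09:29-12:18 falls entirely outside B.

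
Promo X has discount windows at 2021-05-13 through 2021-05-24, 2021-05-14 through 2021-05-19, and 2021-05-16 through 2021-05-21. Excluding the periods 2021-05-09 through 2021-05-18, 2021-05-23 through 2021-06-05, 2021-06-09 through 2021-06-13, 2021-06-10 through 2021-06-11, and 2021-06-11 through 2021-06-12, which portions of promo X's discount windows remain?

Merge the first list: 2021-05-13 through 2021-05-24.
Merge the second list: 2021-05-09 through 2021-05-18, 2021-05-23 through 2021-06-05, 2021-06-09 through 2021-06-13.
2021-05-13 through 2021-05-24 \ B = 2021-05-19 through 2021-05-22.

2021-05-19 through 2021-05-22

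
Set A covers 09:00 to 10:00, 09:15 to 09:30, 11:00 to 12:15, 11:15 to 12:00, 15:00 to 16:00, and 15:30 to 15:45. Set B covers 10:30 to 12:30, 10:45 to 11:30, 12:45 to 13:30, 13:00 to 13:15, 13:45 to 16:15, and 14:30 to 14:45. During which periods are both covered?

A, merged: 09:00-10:00, 11:00-12:15, 15:00-16:00.
B, merged: 10:30-12:30, 12:45-13:30, 13:45-16:15.
09:00-10:00: no overlap with the second set.
11:00-12:15 meets the second set on 11:00-12:15.
15:00-16:00 meets the second set on 15:00-16:00.

11:00-12:15, 15:00-16:00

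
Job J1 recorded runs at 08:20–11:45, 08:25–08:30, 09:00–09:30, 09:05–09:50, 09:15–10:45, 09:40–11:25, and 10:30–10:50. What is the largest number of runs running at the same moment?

Sweep endpoints in order; track running count of active intervals.
Peak of 4 reached at 09:15.

4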